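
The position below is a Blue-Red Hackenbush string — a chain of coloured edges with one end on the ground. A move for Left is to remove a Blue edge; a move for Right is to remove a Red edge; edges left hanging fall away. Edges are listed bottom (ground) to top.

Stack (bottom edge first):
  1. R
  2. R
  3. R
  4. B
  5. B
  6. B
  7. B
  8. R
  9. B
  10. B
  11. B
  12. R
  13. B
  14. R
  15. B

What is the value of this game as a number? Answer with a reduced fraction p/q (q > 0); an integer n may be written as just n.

Prefix values for R R R B B B B R B B B R B R B via {L|R} + simplicity:
value_1 [R]  L=[(no moves)]  R=[0]  = -1
value_2 [RR]  L=[(no moves)]  R=[-1 0]  = -2
value_3 [RRR]  L=[(no moves)]  R=[-2 -1 0]  = -3
value_4 [RRRB]  L=[-3]  R=[-2 -1 0]  = -5/2
value_5 [RRRBB]  L=[-3 -5/2]  R=[-2 -1 0]  = -9/4
value_6 [RRRBBB]  L=[-3 -5/2 -9/4]  R=[-2 -1 0]  = -17/8
value_7 [RRRBBBB]  L=[-3 -5/2 -9/4 -17/8]  R=[-2 -1 0]  = -33/16
value_8 [RRRBBBBR]  L=[-3 -5/2 -9/4 -17/8]  R=[-33/16 -2 -1 0]  = -67/32
value_9 [RRRBBBBRB]  L=[-3 -5/2 -9/4 -17/8 -67/32]  R=[-33/16 -2 -1 0]  = -133/64
value_10 [RRRBBBBRBB]  L=[-3 -5/2 -9/4 -17/8 -67/32 -133/64]  R=[-33/16 -2 -1 0]  = -265/128
value_11 [RRRBBBBRBBB]  L=[-3 -5/2 -9/4 -17/8 -67/32 -133/64 -265/128]  R=[-33/16 -2 -1 0]  = -529/256
value_12 [RRRBBBBRBBBR]  L=[-3 -5/2 -9/4 -17/8 -67/32 -133/64 -265/128]  R=[-529/256 -33/16 -2 -1 0]  = -1059/512
value_13 [RRRBBBBRBBBRB]  L=[-3 -5/2 -9/4 -17/8 -67/32 -133/64 -265/128 -1059/512]  R=[-529/256 -33/16 -2 -1 0]  = -2117/1024
value_14 [RRRBBBBRBBBRBR]  L=[-3 -5/2 -9/4 -17/8 -67/32 -133/64 -265/128 -1059/512]  R=[-2117/1024 -529/256 -33/16 -2 -1 0]  = -4235/2048
value_15 [RRRBBBBRBBBRBRB]  L=[-3 -5/2 -9/4 -17/8 -67/32 -133/64 -265/128 -1059/512 -4235/2048]  R=[-2117/1024 -529/256 -33/16 -2 -1 0]  = -8469/4096

-8469/4096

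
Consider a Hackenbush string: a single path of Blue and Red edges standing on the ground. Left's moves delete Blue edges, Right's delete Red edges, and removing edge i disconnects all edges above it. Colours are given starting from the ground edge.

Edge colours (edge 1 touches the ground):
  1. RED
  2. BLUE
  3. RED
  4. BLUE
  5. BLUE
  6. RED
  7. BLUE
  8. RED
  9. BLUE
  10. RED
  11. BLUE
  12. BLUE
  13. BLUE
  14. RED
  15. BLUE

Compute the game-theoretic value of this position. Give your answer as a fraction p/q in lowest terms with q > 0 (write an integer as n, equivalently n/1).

-9541/16384

Recurse on prefixes of the 15-edge string RED BLUE RED BLUE BLUE RED BLUE RED BLUE RED BLUE BLUE BLUE RED BLUE:
v_1 [R]  L=[none]  R=[0]  gives -1
v_2 [RB]  L=[-1]  R=[0]  gives -1/2
v_3 [RBR]  L=[-1]  R=[-1/2 0]  gives -3/4
v_4 [RBRB]  L=[-1 -3/4]  R=[-1/2 0]  gives -5/8
v_5 [RBRBB]  L=[-1 -3/4 -5/8]  R=[-1/2 0]  gives -9/16
v_6 [RBRBBR]  L=[-1 -3/4 -5/8]  R=[-9/16 -1/2 0]  gives -19/32
v_7 [RBRBBRB]  L=[-1 -3/4 -5/8 -19/32]  R=[-9/16 -1/2 0]  gives -37/64
v_8 [RBRBBRBR]  L=[-1 -3/4 -5/8 -19/32]  R=[-37/64 -9/16 -1/2 0]  gives -75/128
v_9 [RBRBBRBRB]  L=[-1 -3/4 -5/8 -19/32 -75/128]  R=[-37/64 -9/16 -1/2 0]  gives -149/256
v_10 [RBRBBRBRBR]  L=[-1 -3/4 -5/8 -19/32 -75/128]  R=[-149/256 -37/64 -9/16 -1/2 0]  gives -299/512
v_11 [RBRBBRBRBRB]  L=[-1 -3/4 -5/8 -19/32 -75/128 -299/512]  R=[-149/256 -37/64 -9/16 -1/2 0]  gives -597/1024
v_12 [RBRBBRBRBRBB]  L=[-1 -3/4 -5/8 -19/32 -75/128 -299/512 -597/1024]  R=[-149/256 -37/64 -9/16 -1/2 0]  gives -1193/2048
v_13 [RBRBBRBRBRBBB]  L=[-1 -3/4 -5/8 -19/32 -75/128 -299/512 -597/1024 -1193/2048]  R=[-149/256 -37/64 -9/16 -1/2 0]  gives -2385/4096
v_14 [RBRBBRBRBRBBBR]  L=[-1 -3/4 -5/8 -19/32 -75/128 -299/512 -597/1024 -1193/2048]  R=[-2385/4096 -149/256 -37/64 -9/16 -1/2 0]  gives -4771/8192
v_15 [RBRBBRBRBRBBBRB]  L=[-1 -3/4 -5/8 -19/32 -75/128 -299/512 -597/1024 -1193/2048 -4771/8192]  R=[-2385/4096 -149/256 -37/64 -9/16 -1/2 0]  gives -9541/16384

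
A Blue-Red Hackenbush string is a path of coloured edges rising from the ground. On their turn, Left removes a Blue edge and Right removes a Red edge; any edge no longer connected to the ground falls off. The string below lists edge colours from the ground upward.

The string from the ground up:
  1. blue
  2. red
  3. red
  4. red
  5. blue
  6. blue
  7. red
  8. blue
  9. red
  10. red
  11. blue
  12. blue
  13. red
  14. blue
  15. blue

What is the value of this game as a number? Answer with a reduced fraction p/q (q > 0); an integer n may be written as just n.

3383/16384

g(b) = { 0 | — } → 1
g(br) = { 0 | 1 } → 1/2
g(brr) = { 0 | 1/2, 1 } → 1/4
g(brrr) = { 0 | 1/4, 1/2, 1 } → 1/8
g(brrrb) = { 0, 1/8 | 1/4, 1/2, 1 } → 3/16
g(brrrbb) = { 0, 1/8, 3/16 | 1/4, 1/2, 1 } → 7/32
g(brrrbbr) = { 0, 1/8, 3/16 | 7/32, 1/4, 1/2, 1 } → 13/64
g(brrrbbrb) = { 0, 1/8, 3/16, 13/64 | 7/32, 1/4, 1/2, 1 } → 27/128
g(brrrbbrbr) = { 0, 1/8, 3/16, 13/64 | 27/128, 7/32, 1/4, 1/2, 1 } → 53/256
g(brrrbbrbrr) = { 0, 1/8, 3/16, 13/64 | 53/256, 27/128, 7/32, 1/4, 1/2, 1 } → 105/512
g(brrrbbrbrrb) = { 0, 1/8, 3/16, 13/64, 105/512 | 53/256, 27/128, 7/32, 1/4, 1/2, 1 } → 211/1024
g(brrrbbrbrrbb) = { 0, 1/8, 3/16, 13/64, 105/512, 211/1024 | 53/256, 27/128, 7/32, 1/4, 1/2, 1 } → 423/2048
g(brrrbbrbrrbbr) = { 0, 1/8, 3/16, 13/64, 105/512, 211/1024 | 423/2048, 53/256, 27/128, 7/32, 1/4, 1/2, 1 } → 845/4096
g(brrrbbrbrrbbrb) = { 0, 1/8, 3/16, 13/64, 105/512, 211/1024, 845/4096 | 423/2048, 53/256, 27/128, 7/32, 1/4, 1/2, 1 } → 1691/8192
g(brrrbbrbrrbbrbb) = { 0, 1/8, 3/16, 13/64, 105/512, 211/1024, 845/4096, 1691/8192 | 423/2048, 53/256, 27/128, 7/32, 1/4, 1/2, 1 } → 3383/16384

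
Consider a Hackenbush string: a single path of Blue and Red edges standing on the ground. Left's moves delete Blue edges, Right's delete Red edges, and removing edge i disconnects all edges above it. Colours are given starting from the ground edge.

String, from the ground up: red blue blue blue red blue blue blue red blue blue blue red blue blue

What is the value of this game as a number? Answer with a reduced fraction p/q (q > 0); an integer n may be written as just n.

-2185/16384

value_1 [r]  L=[none]  R=[0]  = -1
value_2 [rb]  L=[-1]  R=[0]  = -1/2
value_3 [rbb]  L=[-1; -1/2]  R=[0]  = -1/4
value_4 [rbbb]  L=[-1; -1/2; -1/4]  R=[0]  = -1/8
value_5 [rbbbr]  L=[-1; -1/2; -1/4]  R=[-1/8; 0]  = -3/16
value_6 [rbbbrb]  L=[-1; -1/2; -1/4; -3/16]  R=[-1/8; 0]  = -5/32
value_7 [rbbbrbb]  L=[-1; -1/2; -1/4; -3/16; -5/32]  R=[-1/8; 0]  = -9/64
value_8 [rbbbrbbb]  L=[-1; -1/2; -1/4; -3/16; -5/32; -9/64]  R=[-1/8; 0]  = -17/128
value_9 [rbbbrbbbr]  L=[-1; -1/2; -1/4; -3/16; -5/32; -9/64]  R=[-17/128; -1/8; 0]  = -35/256
value_10 [rbbbrbbbrb]  L=[-1; -1/2; -1/4; -3/16; -5/32; -9/64; -35/256]  R=[-17/128; -1/8; 0]  = -69/512
value_11 [rbbbrbbbrbb]  L=[-1; -1/2; -1/4; -3/16; -5/32; -9/64; -35/256; -69/512]  R=[-17/128; -1/8; 0]  = -137/1024
value_12 [rbbbrbbbrbbb]  L=[-1; -1/2; -1/4; -3/16; -5/32; -9/64; -35/256; -69/512; -137/1024]  R=[-17/128; -1/8; 0]  = -273/2048
value_13 [rbbbrbbbrbbbr]  L=[-1; -1/2; -1/4; -3/16; -5/32; -9/64; -35/256; -69/512; -137/1024]  R=[-273/2048; -17/128; -1/8; 0]  = -547/4096
value_14 [rbbbrbbbrbbbrb]  L=[-1; -1/2; -1/4; -3/16; -5/32; -9/64; -35/256; -69/512; -137/1024; -547/4096]  R=[-273/2048; -17/128; -1/8; 0]  = -1093/8192
value_15 [rbbbrbbbrbbbrbb]  L=[-1; -1/2; -1/4; -3/16; -5/32; -9/64; -35/256; -69/512; -137/1024; -547/4096; -1093/8192]  R=[-273/2048; -17/128; -1/8; 0]  = -2185/16384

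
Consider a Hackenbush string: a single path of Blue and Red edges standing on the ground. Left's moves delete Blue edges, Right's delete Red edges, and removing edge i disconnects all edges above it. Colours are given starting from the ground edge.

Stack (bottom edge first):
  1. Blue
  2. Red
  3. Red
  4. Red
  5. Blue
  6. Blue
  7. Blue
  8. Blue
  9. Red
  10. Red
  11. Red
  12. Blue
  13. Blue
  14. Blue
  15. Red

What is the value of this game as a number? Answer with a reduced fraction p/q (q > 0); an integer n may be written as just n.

Recurse on prefixes of the 15-edge string Blue Red Red Red Blue Blue Blue Blue Red Red Red Blue Blue Blue Red:
edge 1 of 15 (Blue): { 0 | · } ⇒ 1
edge 2 of 15 (Red): { 0 | 1 } ⇒ 1/2
edge 3 of 15 (Red): { 0 | 1/2, 1 } ⇒ 1/4
edge 4 of 15 (Red): { 0 | 1/4, 1/2, 1 } ⇒ 1/8
edge 5 of 15 (Blue): { 0, 1/8 | 1/4, 1/2, 1 } ⇒ 3/16
edge 6 of 15 (Blue): { 0, 1/8, 3/16 | 1/4, 1/2, 1 } ⇒ 7/32
edge 7 of 15 (Blue): { 0, 1/8, 3/16, 7/32 | 1/4, 1/2, 1 } ⇒ 15/64
edge 8 of 15 (Blue): { 0, 1/8, 3/16, 7/32, 15/64 | 1/4, 1/2, 1 } ⇒ 31/128
edge 9 of 15 (Red): { 0, 1/8, 3/16, 7/32, 15/64 | 31/128, 1/4, 1/2, 1 } ⇒ 61/256
edge 10 of 15 (Red): { 0, 1/8, 3/16, 7/32, 15/64 | 61/256, 31/128, 1/4, 1/2, 1 } ⇒ 121/512
edge 11 of 15 (Red): { 0, 1/8, 3/16, 7/32, 15/64 | 121/512, 61/256, 31/128, 1/4, 1/2, 1 } ⇒ 241/1024
edge 12 of 15 (Blue): { 0, 1/8, 3/16, 7/32, 15/64, 241/1024 | 121/512, 61/256, 31/128, 1/4, 1/2, 1 } ⇒ 483/2048
edge 13 of 15 (Blue): { 0, 1/8, 3/16, 7/32, 15/64, 241/1024, 483/2048 | 121/512, 61/256, 31/128, 1/4, 1/2, 1 } ⇒ 967/4096
edge 14 of 15 (Blue): { 0, 1/8, 3/16, 7/32, 15/64, 241/1024, 483/2048, 967/4096 | 121/512, 61/256, 31/128, 1/4, 1/2, 1 } ⇒ 1935/8192
edge 15 of 15 (Red): { 0, 1/8, 3/16, 7/32, 15/64, 241/1024, 483/2048, 967/4096 | 1935/8192, 121/512, 61/256, 31/128, 1/4, 1/2, 1 } ⇒ 3869/16384

3869/16384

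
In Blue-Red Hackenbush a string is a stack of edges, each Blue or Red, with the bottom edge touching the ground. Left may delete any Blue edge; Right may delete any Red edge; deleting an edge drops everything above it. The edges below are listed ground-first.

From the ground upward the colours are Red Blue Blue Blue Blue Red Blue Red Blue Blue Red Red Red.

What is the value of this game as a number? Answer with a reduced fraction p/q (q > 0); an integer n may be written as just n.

-335/4096

Recurse on prefixes of the 13-edge string Red Blue Blue Blue Blue Red Blue Red Blue Blue Red Red Red:
step 1: add Red to get R; options L={ (no moves) } R={ 0 } ⇒ -1
step 2: add Blue to get RB; options L={ -1 } R={ 0 } ⇒ -1/2
step 3: add Blue to get RBB; options L={ -1, -1/2 } R={ 0 } ⇒ -1/4
step 4: add Blue to get RBBB; options L={ -1, -1/2, -1/4 } R={ 0 } ⇒ -1/8
step 5: add Blue to get RBBBB; options L={ -1, -1/2, -1/4, -1/8 } R={ 0 } ⇒ -1/16
step 6: add Red to get RBBBBR; options L={ -1, -1/2, -1/4, -1/8 } R={ -1/16, 0 } ⇒ -3/32
step 7: add Blue to get RBBBBRB; options L={ -1, -1/2, -1/4, -1/8, -3/32 } R={ -1/16, 0 } ⇒ -5/64
step 8: add Red to get RBBBBRBR; options L={ -1, -1/2, -1/4, -1/8, -3/32 } R={ -5/64, -1/16, 0 } ⇒ -11/128
step 9: add Blue to get RBBBBRBRB; options L={ -1, -1/2, -1/4, -1/8, -3/32, -11/128 } R={ -5/64, -1/16, 0 } ⇒ -21/256
step 10: add Blue to get RBBBBRBRBB; options L={ -1, -1/2, -1/4, -1/8, -3/32, -11/128, -21/256 } R={ -5/64, -1/16, 0 } ⇒ -41/512
step 11: add Red to get RBBBBRBRBBR; options L={ -1, -1/2, -1/4, -1/8, -3/32, -11/128, -21/256 } R={ -41/512, -5/64, -1/16, 0 } ⇒ -83/1024
step 12: add Red to get RBBBBRBRBBRR; options L={ -1, -1/2, -1/4, -1/8, -3/32, -11/128, -21/256 } R={ -83/1024, -41/512, -5/64, -1/16, 0 } ⇒ -167/2048
step 13: add Red to get RBBBBRBRBBRRR; options L={ -1, -1/2, -1/4, -1/8, -3/32, -11/128, -21/256 } R={ -167/2048, -83/1024, -41/512, -5/64, -1/16, 0 } ⇒ -335/4096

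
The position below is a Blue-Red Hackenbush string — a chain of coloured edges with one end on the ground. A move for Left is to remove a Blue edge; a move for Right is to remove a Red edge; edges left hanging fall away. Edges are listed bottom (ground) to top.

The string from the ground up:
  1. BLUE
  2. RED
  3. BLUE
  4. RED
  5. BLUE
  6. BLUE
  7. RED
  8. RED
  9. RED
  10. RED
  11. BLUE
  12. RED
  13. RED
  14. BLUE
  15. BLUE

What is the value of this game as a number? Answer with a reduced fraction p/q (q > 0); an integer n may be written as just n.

Prefix values for BLUE RED BLUE RED BLUE BLUE RED RED RED RED BLUE RED RED BLUE BLUE via {L|R} + simplicity:
B: Left { 0 }, Right { — } — simplest 1
BR: Left { 0 }, Right { 1 } — simplest 1/2
BRB: Left { 0 1/2 }, Right { 1 } — simplest 3/4
BRBR: Left { 0 1/2 }, Right { 3/4 1 } — simplest 5/8
BRBRB: Left { 0 1/2 5/8 }, Right { 3/4 1 } — simplest 11/16
BRBRBB: Left { 0 1/2 5/8 11/16 }, Right { 3/4 1 } — simplest 23/32
BRBRBBR: Left { 0 1/2 5/8 11/16 }, Right { 23/32 3/4 1 } — simplest 45/64
BRBRBBRR: Left { 0 1/2 5/8 11/16 }, Right { 45/64 23/32 3/4 1 } — simplest 89/128
BRBRBBRRR: Left { 0 1/2 5/8 11/16 }, Right { 89/128 45/64 23/32 3/4 1 } — simplest 177/256
BRBRBBRRRR: Left { 0 1/2 5/8 11/16 }, Right { 177/256 89/128 45/64 23/32 3/4 1 } — simplest 353/512
BRBRBBRRRRB: Left { 0 1/2 5/8 11/16 353/512 }, Right { 177/256 89/128 45/64 23/32 3/4 1 } — simplest 707/1024
BRBRBBRRRRBR: Left { 0 1/2 5/8 11/16 353/512 }, Right { 707/1024 177/256 89/128 45/64 23/32 3/4 1 } — simplest 1413/2048
BRBRBBRRRRBRR: Left { 0 1/2 5/8 11/16 353/512 }, Right { 1413/2048 707/1024 177/256 89/128 45/64 23/32 3/4 1 } — simplest 2825/4096
BRBRBBRRRRBRRB: Left { 0 1/2 5/8 11/16 353/512 2825/4096 }, Right { 1413/2048 707/1024 177/256 89/128 45/64 23/32 3/4 1 } — simplest 5651/8192
BRBRBBRRRRBRRBB: Left { 0 1/2 5/8 11/16 353/512 2825/4096 5651/8192 }, Right { 1413/2048 707/1024 177/256 89/128 45/64 23/32 3/4 1 } — simplest 11303/16384

11303/16384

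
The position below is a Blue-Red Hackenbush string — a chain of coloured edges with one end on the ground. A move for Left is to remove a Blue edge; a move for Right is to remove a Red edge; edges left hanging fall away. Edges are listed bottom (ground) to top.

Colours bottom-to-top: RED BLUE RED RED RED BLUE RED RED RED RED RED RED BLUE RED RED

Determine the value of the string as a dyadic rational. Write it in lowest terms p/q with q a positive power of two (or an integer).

-15351/16384

R: Left { (no moves) }, Right { 0 } so simplest -1
RB: Left { -1 }, Right { 0 } so simplest -1/2
RBR: Left { -1 }, Right { -1/2; 0 } so simplest -3/4
RBRR: Left { -1 }, Right { -3/4; -1/2; 0 } so simplest -7/8
RBRRR: Left { -1 }, Right { -7/8; -3/4; -1/2; 0 } so simplest -15/16
RBRRRB: Left { -1; -15/16 }, Right { -7/8; -3/4; -1/2; 0 } so simplest -29/32
RBRRRBR: Left { -1; -15/16 }, Right { -29/32; -7/8; -3/4; -1/2; 0 } so simplest -59/64
RBRRRBRR: Left { -1; -15/16 }, Right { -59/64; -29/32; -7/8; -3/4; -1/2; 0 } so simplest -119/128
RBRRRBRRR: Left { -1; -15/16 }, Right { -119/128; -59/64; -29/32; -7/8; -3/4; -1/2; 0 } so simplest -239/256
RBRRRBRRRR: Left { -1; -15/16 }, Right { -239/256; -119/128; -59/64; -29/32; -7/8; -3/4; -1/2; 0 } so simplest -479/512
RBRRRBRRRRR: Left { -1; -15/16 }, Right { -479/512; -239/256; -119/128; -59/64; -29/32; -7/8; -3/4; -1/2; 0 } so simplest -959/1024
RBRRRBRRRRRR: Left { -1; -15/16 }, Right { -959/1024; -479/512; -239/256; -119/128; -59/64; -29/32; -7/8; -3/4; -1/2; 0 } so simplest -1919/2048
RBRRRBRRRRRRB: Left { -1; -15/16; -1919/2048 }, Right { -959/1024; -479/512; -239/256; -119/128; -59/64; -29/32; -7/8; -3/4; -1/2; 0 } so simplest -3837/4096
RBRRRBRRRRRRBR: Left { -1; -15/16; -1919/2048 }, Right { -3837/4096; -959/1024; -479/512; -239/256; -119/128; -59/64; -29/32; -7/8; -3/4; -1/2; 0 } so simplest -7675/8192
RBRRRBRRRRRRBRR: Left { -1; -15/16; -1919/2048 }, Right { -7675/8192; -3837/4096; -959/1024; -479/512; -239/256; -119/128; -59/64; -29/32; -7/8; -3/4; -1/2; 0 } so simplest -15351/16384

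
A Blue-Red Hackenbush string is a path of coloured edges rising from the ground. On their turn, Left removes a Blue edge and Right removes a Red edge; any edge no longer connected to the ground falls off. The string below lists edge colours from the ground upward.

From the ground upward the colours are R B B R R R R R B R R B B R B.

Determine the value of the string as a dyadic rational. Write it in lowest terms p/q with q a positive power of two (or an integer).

-8037/16384

Build g(s[:k]) for k = 1..15, string s = R B B R R R R R B R R B B R B.
1 of 15 · R · max L −∞ · min R 0 — -1
2 of 15 · RB · max L -1 · min R 0 — -1/2
3 of 15 · RBB · max L -1/2 · min R 0 — -1/4
4 of 15 · RBBR · max L -1/2 · min R -1/4 — -3/8
5 of 15 · RBBRR · max L -1/2 · min R -3/8 — -7/16
6 of 15 · RBBRRR · max L -1/2 · min R -7/16 — -15/32
7 of 15 · RBBRRRR · max L -1/2 · min R -15/32 — -31/64
8 of 15 · RBBRRRRR · max L -1/2 · min R -31/64 — -63/128
9 of 15 · RBBRRRRRB · max L -63/128 · min R -31/64 — -125/256
10 of 15 · RBBRRRRRBR · max L -63/128 · min R -125/256 — -251/512
11 of 15 · RBBRRRRRBRR · max L -63/128 · min R -251/512 — -503/1024
12 of 15 · RBBRRRRRBRRB · max L -503/1024 · min R -251/512 — -1005/2048
13 of 15 · RBBRRRRRBRRBB · max L -1005/2048 · min R -251/512 — -2009/4096
14 of 15 · RBBRRRRRBRRBBR · max L -1005/2048 · min R -2009/4096 — -4019/8192
15 of 15 · RBBRRRRRBRRBBRB · max L -4019/8192 · min R -2009/4096 — -8037/16384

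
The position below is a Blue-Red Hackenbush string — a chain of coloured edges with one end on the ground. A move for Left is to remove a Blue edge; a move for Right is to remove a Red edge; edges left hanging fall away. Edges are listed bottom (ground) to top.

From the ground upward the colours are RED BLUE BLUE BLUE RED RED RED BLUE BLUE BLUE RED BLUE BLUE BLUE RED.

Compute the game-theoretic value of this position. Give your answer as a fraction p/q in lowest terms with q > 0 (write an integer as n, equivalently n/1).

-3619/16384

val(R) = { — | 0 } => -1
val(RB) = { -1 | 0 } => -1/2
val(RBB) = { -1,-1/2 | 0 } => -1/4
val(RBBB) = { -1,-1/2,-1/4 | 0 } => -1/8
val(RBBBR) = { -1,-1/2,-1/4 | -1/8,0 } => -3/16
val(RBBBRR) = { -1,-1/2,-1/4 | -3/16,-1/8,0 } => -7/32
val(RBBBRRR) = { -1,-1/2,-1/4 | -7/32,-3/16,-1/8,0 } => -15/64
val(RBBBRRRB) = { -1,-1/2,-1/4,-15/64 | -7/32,-3/16,-1/8,0 } => -29/128
val(RBBBRRRBB) = { -1,-1/2,-1/4,-15/64,-29/128 | -7/32,-3/16,-1/8,0 } => -57/256
val(RBBBRRRBBB) = { -1,-1/2,-1/4,-15/64,-29/128,-57/256 | -7/32,-3/16,-1/8,0 } => -113/512
val(RBBBRRRBBBR) = { -1,-1/2,-1/4,-15/64,-29/128,-57/256 | -113/512,-7/32,-3/16,-1/8,0 } => -227/1024
val(RBBBRRRBBBRB) = { -1,-1/2,-1/4,-15/64,-29/128,-57/256,-227/1024 | -113/512,-7/32,-3/16,-1/8,0 } => -453/2048
val(RBBBRRRBBBRBB) = { -1,-1/2,-1/4,-15/64,-29/128,-57/256,-227/1024,-453/2048 | -113/512,-7/32,-3/16,-1/8,0 } => -905/4096
val(RBBBRRRBBBRBBB) = { -1,-1/2,-1/4,-15/64,-29/128,-57/256,-227/1024,-453/2048,-905/4096 | -113/512,-7/32,-3/16,-1/8,0 } => -1809/8192
val(RBBBRRRBBBRBBBR) = { -1,-1/2,-1/4,-15/64,-29/128,-57/256,-227/1024,-453/2048,-905/4096 | -1809/8192,-113/512,-7/32,-3/16,-1/8,0 } => -3619/16384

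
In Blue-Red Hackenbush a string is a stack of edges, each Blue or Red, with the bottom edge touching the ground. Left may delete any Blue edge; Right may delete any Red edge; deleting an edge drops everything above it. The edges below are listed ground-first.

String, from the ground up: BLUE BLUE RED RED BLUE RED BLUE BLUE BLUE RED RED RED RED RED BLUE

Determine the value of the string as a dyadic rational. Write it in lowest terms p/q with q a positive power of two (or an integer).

Prefix values for BLUE BLUE RED RED BLUE RED BLUE BLUE BLUE RED RED RED RED RED BLUE via {L|R} + simplicity:
v(B) = { 0 | (no moves) } gives 1
v(BB) = { 0 1 | (no moves) } gives 2
v(BBR) = { 0 1 | 2 } gives 3/2
v(BBRR) = { 0 1 | 3/2 2 } gives 5/4
v(BBRRB) = { 0 1 5/4 | 3/2 2 } gives 11/8
v(BBRRBR) = { 0 1 5/4 | 11/8 3/2 2 } gives 21/16
v(BBRRBRB) = { 0 1 5/4 21/16 | 11/8 3/2 2 } gives 43/32
v(BBRRBRBB) = { 0 1 5/4 21/16 43/32 | 11/8 3/2 2 } gives 87/64
v(BBRRBRBBB) = { 0 1 5/4 21/16 43/32 87/64 | 11/8 3/2 2 } gives 175/128
v(BBRRBRBBBR) = { 0 1 5/4 21/16 43/32 87/64 | 175/128 11/8 3/2 2 } gives 349/256
v(BBRRBRBBBRR) = { 0 1 5/4 21/16 43/32 87/64 | 349/256 175/128 11/8 3/2 2 } gives 697/512
v(BBRRBRBBBRRR) = { 0 1 5/4 21/16 43/32 87/64 | 697/512 349/256 175/128 11/8 3/2 2 } gives 1393/1024
v(BBRRBRBBBRRRR) = { 0 1 5/4 21/16 43/32 87/64 | 1393/1024 697/512 349/256 175/128 11/8 3/2 2 } gives 2785/2048
v(BBRRBRBBBRRRRR) = { 0 1 5/4 21/16 43/32 87/64 | 2785/2048 1393/1024 697/512 349/256 175/128 11/8 3/2 2 } gives 5569/4096
v(BBRRBRBBBRRRRRB) = { 0 1 5/4 21/16 43/32 87/64 5569/4096 | 2785/2048 1393/1024 697/512 349/256 175/128 11/8 3/2 2 } gives 11139/8192

11139/8192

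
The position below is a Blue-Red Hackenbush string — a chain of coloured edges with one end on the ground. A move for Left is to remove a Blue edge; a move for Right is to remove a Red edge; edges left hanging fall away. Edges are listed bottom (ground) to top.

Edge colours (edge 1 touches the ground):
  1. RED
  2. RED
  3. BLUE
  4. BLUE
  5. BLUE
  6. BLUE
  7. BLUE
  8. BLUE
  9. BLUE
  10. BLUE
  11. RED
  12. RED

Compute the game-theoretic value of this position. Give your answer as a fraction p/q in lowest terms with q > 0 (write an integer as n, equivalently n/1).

1 of 12 · R · max L −∞ · min R 0 gives -1
2 of 12 · RR · max L −∞ · min R -1 gives -2
3 of 12 · RRB · max L -2 · min R -1 gives -3/2
4 of 12 · RRBB · max L -3/2 · min R -1 gives -5/4
5 of 12 · RRBBB · max L -5/4 · min R -1 gives -9/8
6 of 12 · RRBBBB · max L -9/8 · min R -1 gives -17/16
7 of 12 · RRBBBBB · max L -17/16 · min R -1 gives -33/32
8 of 12 · RRBBBBBB · max L -33/32 · min R -1 gives -65/64
9 of 12 · RRBBBBBBB · max L -65/64 · min R -1 gives -129/128
10 of 12 · RRBBBBBBBB · max L -129/128 · min R -1 gives -257/256
11 of 12 · RRBBBBBBBBR · max L -129/128 · min R -257/256 gives -515/512
12 of 12 · RRBBBBBBBBRR · max L -129/128 · min R -515/512 gives -1031/1024

-1031/1024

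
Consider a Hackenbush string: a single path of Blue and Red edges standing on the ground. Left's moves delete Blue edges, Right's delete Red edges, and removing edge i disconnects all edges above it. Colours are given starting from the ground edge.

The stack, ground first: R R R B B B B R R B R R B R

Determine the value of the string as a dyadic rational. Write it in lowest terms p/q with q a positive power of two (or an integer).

-4315/2048

1 of 14 · R · max L −∞ · min R 0 so -1
2 of 14 · RR · max L −∞ · min R -1 so -2
3 of 14 · RRR · max L −∞ · min R -2 so -3
4 of 14 · RRRB · max L -3 · min R -2 so -5/2
5 of 14 · RRRBB · max L -5/2 · min R -2 so -9/4
6 of 14 · RRRBBB · max L -9/4 · min R -2 so -17/8
7 of 14 · RRRBBBB · max L -17/8 · min R -2 so -33/16
8 of 14 · RRRBBBBR · max L -17/8 · min R -33/16 so -67/32
9 of 14 · RRRBBBBRR · max L -17/8 · min R -67/32 so -135/64
10 of 14 · RRRBBBBRRB · max L -135/64 · min R -67/32 so -269/128
11 of 14 · RRRBBBBRRBR · max L -135/64 · min R -269/128 so -539/256
12 of 14 · RRRBBBBRRBRR · max L -135/64 · min R -539/256 so -1079/512
13 of 14 · RRRBBBBRRBRRB · max L -1079/512 · min R -539/256 so -2157/1024
14 of 14 · RRRBBBBRRBRRBR · max L -1079/512 · min R -2157/1024 so -4315/2048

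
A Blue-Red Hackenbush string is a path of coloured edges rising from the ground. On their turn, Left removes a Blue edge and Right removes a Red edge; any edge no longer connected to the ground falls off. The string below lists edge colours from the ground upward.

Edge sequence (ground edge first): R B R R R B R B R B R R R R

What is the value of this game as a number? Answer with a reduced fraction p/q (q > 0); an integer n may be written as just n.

Recurse on prefixes of the 14-edge string R B R R R B R B R B R R R R:
R: Left { — }, Right { 0 } -> simplest -1
RB: Left { -1 }, Right { 0 } -> simplest -1/2
RBR: Left { -1 }, Right { -1/2, 0 } -> simplest -3/4
RBRR: Left { -1 }, Right { -3/4, -1/2, 0 } -> simplest -7/8
RBRRR: Left { -1 }, Right { -7/8, -3/4, -1/2, 0 } -> simplest -15/16
RBRRRB: Left { -1, -15/16 }, Right { -7/8, -3/4, -1/2, 0 } -> simplest -29/32
RBRRRBR: Left { -1, -15/16 }, Right { -29/32, -7/8, -3/4, -1/2, 0 } -> simplest -59/64
RBRRRBRB: Left { -1, -15/16, -59/64 }, Right { -29/32, -7/8, -3/4, -1/2, 0 } -> simplest -117/128
RBRRRBRBR: Left { -1, -15/16, -59/64 }, Right { -117/128, -29/32, -7/8, -3/4, -1/2, 0 } -> simplest -235/256
RBRRRBRBRB: Left { -1, -15/16, -59/64, -235/256 }, Right { -117/128, -29/32, -7/8, -3/4, -1/2, 0 } -> simplest -469/512
RBRRRBRBRBR: Left { -1, -15/16, -59/64, -235/256 }, Right { -469/512, -117/128, -29/32, -7/8, -3/4, -1/2, 0 } -> simplest -939/1024
RBRRRBRBRBRR: Left { -1, -15/16, -59/64, -235/256 }, Right { -939/1024, -469/512, -117/128, -29/32, -7/8, -3/4, -1/2, 0 } -> simplest -1879/2048
RBRRRBRBRBRRR: Left { -1, -15/16, -59/64, -235/256 }, Right { -1879/2048, -939/1024, -469/512, -117/128, -29/32, -7/8, -3/4, -1/2, 0 } -> simplest -3759/4096
RBRRRBRBRBRRRR: Left { -1, -15/16, -59/64, -235/256 }, Right { -3759/4096, -1879/2048, -939/1024, -469/512, -117/128, -29/32, -7/8, -3/4, -1/2, 0 } -> simplest -7519/8192

-7519/8192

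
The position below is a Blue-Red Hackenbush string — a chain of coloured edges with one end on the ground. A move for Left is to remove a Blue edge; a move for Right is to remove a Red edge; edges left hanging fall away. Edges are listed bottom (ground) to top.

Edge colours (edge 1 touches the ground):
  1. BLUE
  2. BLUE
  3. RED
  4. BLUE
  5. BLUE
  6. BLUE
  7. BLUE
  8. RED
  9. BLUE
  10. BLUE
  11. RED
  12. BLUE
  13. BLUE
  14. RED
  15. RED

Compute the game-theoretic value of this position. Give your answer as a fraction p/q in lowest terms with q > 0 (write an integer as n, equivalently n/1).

16089/8192

Recurse on prefixes of the 15-edge string BLUE BLUE RED BLUE BLUE BLUE BLUE RED BLUE BLUE RED BLUE BLUE RED RED:
v_1 [B]  L=[0]  R=[none]  => 1
v_2 [BB]  L=[0, 1]  R=[none]  => 2
v_3 [BBR]  L=[0, 1]  R=[2]  => 3/2
v_4 [BBRB]  L=[0, 1, 3/2]  R=[2]  => 7/4
v_5 [BBRBB]  L=[0, 1, 3/2, 7/4]  R=[2]  => 15/8
v_6 [BBRBBB]  L=[0, 1, 3/2, 7/4, 15/8]  R=[2]  => 31/16
v_7 [BBRBBBB]  L=[0, 1, 3/2, 7/4, 15/8, 31/16]  R=[2]  => 63/32
v_8 [BBRBBBBR]  L=[0, 1, 3/2, 7/4, 15/8, 31/16]  R=[63/32, 2]  => 125/64
v_9 [BBRBBBBRB]  L=[0, 1, 3/2, 7/4, 15/8, 31/16, 125/64]  R=[63/32, 2]  => 251/128
v_10 [BBRBBBBRBB]  L=[0, 1, 3/2, 7/4, 15/8, 31/16, 125/64, 251/128]  R=[63/32, 2]  => 503/256
v_11 [BBRBBBBRBBR]  L=[0, 1, 3/2, 7/4, 15/8, 31/16, 125/64, 251/128]  R=[503/256, 63/32, 2]  => 1005/512
v_12 [BBRBBBBRBBRB]  L=[0, 1, 3/2, 7/4, 15/8, 31/16, 125/64, 251/128, 1005/512]  R=[503/256, 63/32, 2]  => 2011/1024
v_13 [BBRBBBBRBBRBB]  L=[0, 1, 3/2, 7/4, 15/8, 31/16, 125/64, 251/128, 1005/512, 2011/1024]  R=[503/256, 63/32, 2]  => 4023/2048
v_14 [BBRBBBBRBBRBBR]  L=[0, 1, 3/2, 7/4, 15/8, 31/16, 125/64, 251/128, 1005/512, 2011/1024]  R=[4023/2048, 503/256, 63/32, 2]  => 8045/4096
v_15 [BBRBBBBRBBRBBRR]  L=[0, 1, 3/2, 7/4, 15/8, 31/16, 125/64, 251/128, 1005/512, 2011/1024]  R=[8045/4096, 4023/2048, 503/256, 63/32, 2]  => 16089/8192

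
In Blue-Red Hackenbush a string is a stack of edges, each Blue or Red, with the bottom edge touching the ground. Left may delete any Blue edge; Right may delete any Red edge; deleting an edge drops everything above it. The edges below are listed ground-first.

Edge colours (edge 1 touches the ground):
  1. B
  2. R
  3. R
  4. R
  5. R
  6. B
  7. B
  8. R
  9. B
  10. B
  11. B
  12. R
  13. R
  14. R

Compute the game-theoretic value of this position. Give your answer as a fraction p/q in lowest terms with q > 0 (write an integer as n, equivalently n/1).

881/8192

v_1 [B]  L=[0]  R=[—]  -> 1
v_2 [BR]  L=[0]  R=[1]  -> 1/2
v_3 [BRR]  L=[0]  R=[1/2 1]  -> 1/4
v_4 [BRRR]  L=[0]  R=[1/4 1/2 1]  -> 1/8
v_5 [BRRRR]  L=[0]  R=[1/8 1/4 1/2 1]  -> 1/16
v_6 [BRRRRB]  L=[0 1/16]  R=[1/8 1/4 1/2 1]  -> 3/32
v_7 [BRRRRBB]  L=[0 1/16 3/32]  R=[1/8 1/4 1/2 1]  -> 7/64
v_8 [BRRRRBBR]  L=[0 1/16 3/32]  R=[7/64 1/8 1/4 1/2 1]  -> 13/128
v_9 [BRRRRBBRB]  L=[0 1/16 3/32 13/128]  R=[7/64 1/8 1/4 1/2 1]  -> 27/256
v_10 [BRRRRBBRBB]  L=[0 1/16 3/32 13/128 27/256]  R=[7/64 1/8 1/4 1/2 1]  -> 55/512
v_11 [BRRRRBBRBBB]  L=[0 1/16 3/32 13/128 27/256 55/512]  R=[7/64 1/8 1/4 1/2 1]  -> 111/1024
v_12 [BRRRRBBRBBBR]  L=[0 1/16 3/32 13/128 27/256 55/512]  R=[111/1024 7/64 1/8 1/4 1/2 1]  -> 221/2048
v_13 [BRRRRBBRBBBRR]  L=[0 1/16 3/32 13/128 27/256 55/512]  R=[221/2048 111/1024 7/64 1/8 1/4 1/2 1]  -> 441/4096
v_14 [BRRRRBBRBBBRRR]  L=[0 1/16 3/32 13/128 27/256 55/512]  R=[441/4096 221/2048 111/1024 7/64 1/8 1/4 1/2 1]  -> 881/8192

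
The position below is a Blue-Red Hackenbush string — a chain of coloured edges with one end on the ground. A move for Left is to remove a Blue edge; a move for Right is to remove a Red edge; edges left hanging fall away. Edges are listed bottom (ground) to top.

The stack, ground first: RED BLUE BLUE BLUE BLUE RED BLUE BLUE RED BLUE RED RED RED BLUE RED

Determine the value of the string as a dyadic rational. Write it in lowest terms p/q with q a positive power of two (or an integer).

Prefix values for RED BLUE BLUE BLUE BLUE RED BLUE BLUE RED BLUE RED RED RED BLUE RED via {L|R} + simplicity:
g_1 [R]  L=[(no moves)]  R=[0]  — -1
g_2 [RB]  L=[-1]  R=[0]  — -1/2
g_3 [RBB]  L=[-1,-1/2]  R=[0]  — -1/4
g_4 [RBBB]  L=[-1,-1/2,-1/4]  R=[0]  — -1/8
g_5 [RBBBB]  L=[-1,-1/2,-1/4,-1/8]  R=[0]  — -1/16
g_6 [RBBBBR]  L=[-1,-1/2,-1/4,-1/8]  R=[-1/16,0]  — -3/32
g_7 [RBBBBRB]  L=[-1,-1/2,-1/4,-1/8,-3/32]  R=[-1/16,0]  — -5/64
g_8 [RBBBBRBB]  L=[-1,-1/2,-1/4,-1/8,-3/32,-5/64]  R=[-1/16,0]  — -9/128
g_9 [RBBBBRBBR]  L=[-1,-1/2,-1/4,-1/8,-3/32,-5/64]  R=[-9/128,-1/16,0]  — -19/256
g_10 [RBBBBRBBRB]  L=[-1,-1/2,-1/4,-1/8,-3/32,-5/64,-19/256]  R=[-9/128,-1/16,0]  — -37/512
g_11 [RBBBBRBBRBR]  L=[-1,-1/2,-1/4,-1/8,-3/32,-5/64,-19/256]  R=[-37/512,-9/128,-1/16,0]  — -75/1024
g_12 [RBBBBRBBRBRR]  L=[-1,-1/2,-1/4,-1/8,-3/32,-5/64,-19/256]  R=[-75/1024,-37/512,-9/128,-1/16,0]  — -151/2048
g_13 [RBBBBRBBRBRRR]  L=[-1,-1/2,-1/4,-1/8,-3/32,-5/64,-19/256]  R=[-151/2048,-75/1024,-37/512,-9/128,-1/16,0]  — -303/4096
g_14 [RBBBBRBBRBRRRB]  L=[-1,-1/2,-1/4,-1/8,-3/32,-5/64,-19/256,-303/4096]  R=[-151/2048,-75/1024,-37/512,-9/128,-1/16,0]  — -605/8192
g_15 [RBBBBRBBRBRRRBR]  L=[-1,-1/2,-1/4,-1/8,-3/32,-5/64,-19/256,-303/4096]  R=[-605/8192,-151/2048,-75/1024,-37/512,-9/128,-1/16,0]  — -1211/16384

-1211/16384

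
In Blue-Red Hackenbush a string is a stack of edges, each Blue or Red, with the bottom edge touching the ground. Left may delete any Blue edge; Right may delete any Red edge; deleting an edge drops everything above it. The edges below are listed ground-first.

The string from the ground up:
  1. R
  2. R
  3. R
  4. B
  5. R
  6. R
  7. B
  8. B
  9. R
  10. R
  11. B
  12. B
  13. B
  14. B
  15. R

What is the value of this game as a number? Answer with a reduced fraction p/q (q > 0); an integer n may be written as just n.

value_1 [R]  L=[]  R=[0]  so -1
value_2 [RR]  L=[]  R=[-1, 0]  so -2
value_3 [RRR]  L=[]  R=[-2, -1, 0]  so -3
value_4 [RRRB]  L=[-3]  R=[-2, -1, 0]  so -5/2
value_5 [RRRBR]  L=[-3]  R=[-5/2, -2, -1, 0]  so -11/4
value_6 [RRRBRR]  L=[-3]  R=[-11/4, -5/2, -2, -1, 0]  so -23/8
value_7 [RRRBRRB]  L=[-3, -23/8]  R=[-11/4, -5/2, -2, -1, 0]  so -45/16
value_8 [RRRBRRBB]  L=[-3, -23/8, -45/16]  R=[-11/4, -5/2, -2, -1, 0]  so -89/32
value_9 [RRRBRRBBR]  L=[-3, -23/8, -45/16]  R=[-89/32, -11/4, -5/2, -2, -1, 0]  so -179/64
value_10 [RRRBRRBBRR]  L=[-3, -23/8, -45/16]  R=[-179/64, -89/32, -11/4, -5/2, -2, -1, 0]  so -359/128
value_11 [RRRBRRBBRRB]  L=[-3, -23/8, -45/16, -359/128]  R=[-179/64, -89/32, -11/4, -5/2, -2, -1, 0]  so -717/256
value_12 [RRRBRRBBRRBB]  L=[-3, -23/8, -45/16, -359/128, -717/256]  R=[-179/64, -89/32, -11/4, -5/2, -2, -1, 0]  so -1433/512
value_13 [RRRBRRBBRRBBB]  L=[-3, -23/8, -45/16, -359/128, -717/256, -1433/512]  R=[-179/64, -89/32, -11/4, -5/2, -2, -1, 0]  so -2865/1024
value_14 [RRRBRRBBRRBBBB]  L=[-3, -23/8, -45/16, -359/128, -717/256, -1433/512, -2865/1024]  R=[-179/64, -89/32, -11/4, -5/2, -2, -1, 0]  so -5729/2048
value_15 [RRRBRRBBRRBBBBR]  L=[-3, -23/8, -45/16, -359/128, -717/256, -1433/512, -2865/1024]  R=[-5729/2048, -179/64, -89/32, -11/4, -5/2, -2, -1, 0]  so -11459/4096

-11459/4096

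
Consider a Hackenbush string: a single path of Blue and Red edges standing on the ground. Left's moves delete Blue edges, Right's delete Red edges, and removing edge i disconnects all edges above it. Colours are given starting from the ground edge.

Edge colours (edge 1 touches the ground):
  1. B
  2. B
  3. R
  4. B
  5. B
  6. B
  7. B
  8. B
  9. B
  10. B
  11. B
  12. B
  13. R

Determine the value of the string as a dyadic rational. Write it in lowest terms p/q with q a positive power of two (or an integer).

Recurse on prefixes of the 13-edge string B B R B B B B B B B B B R:
edge 1 of 13 (B): { 0 |  } gives 1
edge 2 of 13 (B): { 0; 1 |  } gives 2
edge 3 of 13 (R): { 0; 1 | 2 } gives 3/2
edge 4 of 13 (B): { 0; 1; 3/2 | 2 } gives 7/4
edge 5 of 13 (B): { 0; 1; 3/2; 7/4 | 2 } gives 15/8
edge 6 of 13 (B): { 0; 1; 3/2; 7/4; 15/8 | 2 } gives 31/16
edge 7 of 13 (B): { 0; 1; 3/2; 7/4; 15/8; 31/16 | 2 } gives 63/32
edge 8 of 13 (B): { 0; 1; 3/2; 7/4; 15/8; 31/16; 63/32 | 2 } gives 127/64
edge 9 of 13 (B): { 0; 1; 3/2; 7/4; 15/8; 31/16; 63/32; 127/64 | 2 } gives 255/128
edge 10 of 13 (B): { 0; 1; 3/2; 7/4; 15/8; 31/16; 63/32; 127/64; 255/128 | 2 } gives 511/256
edge 11 of 13 (B): { 0; 1; 3/2; 7/4; 15/8; 31/16; 63/32; 127/64; 255/128; 511/256 | 2 } gives 1023/512
edge 12 of 13 (B): { 0; 1; 3/2; 7/4; 15/8; 31/16; 63/32; 127/64; 255/128; 511/256; 1023/512 | 2 } gives 2047/1024
edge 13 of 13 (R): { 0; 1; 3/2; 7/4; 15/8; 31/16; 63/32; 127/64; 255/128; 511/256; 1023/512 | 2047/1024; 2 } gives 4093/2048

4093/2048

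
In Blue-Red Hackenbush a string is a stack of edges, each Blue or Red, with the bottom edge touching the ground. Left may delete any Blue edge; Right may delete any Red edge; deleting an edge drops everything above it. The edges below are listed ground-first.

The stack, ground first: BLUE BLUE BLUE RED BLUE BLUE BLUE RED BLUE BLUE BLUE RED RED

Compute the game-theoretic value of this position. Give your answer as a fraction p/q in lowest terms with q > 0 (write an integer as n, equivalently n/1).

3001/1024

step 1: add BLUE to get B; options L={ 0 } R={ (no moves) } so 1
step 2: add BLUE to get BB; options L={ 0, 1 } R={ (no moves) } so 2
step 3: add BLUE to get BBB; options L={ 0, 1, 2 } R={ (no moves) } so 3
step 4: add RED to get BBBR; options L={ 0, 1, 2 } R={ 3 } so 5/2
step 5: add BLUE to get BBBRB; options L={ 0, 1, 2, 5/2 } R={ 3 } so 11/4
step 6: add BLUE to get BBBRBB; options L={ 0, 1, 2, 5/2, 11/4 } R={ 3 } so 23/8
step 7: add BLUE to get BBBRBBB; options L={ 0, 1, 2, 5/2, 11/4, 23/8 } R={ 3 } so 47/16
step 8: add RED to get BBBRBBBR; options L={ 0, 1, 2, 5/2, 11/4, 23/8 } R={ 47/16, 3 } so 93/32
step 9: add BLUE to get BBBRBBBRB; options L={ 0, 1, 2, 5/2, 11/4, 23/8, 93/32 } R={ 47/16, 3 } so 187/64
step 10: add BLUE to get BBBRBBBRBB; options L={ 0, 1, 2, 5/2, 11/4, 23/8, 93/32, 187/64 } R={ 47/16, 3 } so 375/128
step 11: add BLUE to get BBBRBBBRBBB; options L={ 0, 1, 2, 5/2, 11/4, 23/8, 93/32, 187/64, 375/128 } R={ 47/16, 3 } so 751/256
step 12: add RED to get BBBRBBBRBBBR; options L={ 0, 1, 2, 5/2, 11/4, 23/8, 93/32, 187/64, 375/128 } R={ 751/256, 47/16, 3 } so 1501/512
step 13: add RED to get BBBRBBBRBBBRR; options L={ 0, 1, 2, 5/2, 11/4, 23/8, 93/32, 187/64, 375/128 } R={ 1501/512, 751/256, 47/16, 3 } so 3001/1024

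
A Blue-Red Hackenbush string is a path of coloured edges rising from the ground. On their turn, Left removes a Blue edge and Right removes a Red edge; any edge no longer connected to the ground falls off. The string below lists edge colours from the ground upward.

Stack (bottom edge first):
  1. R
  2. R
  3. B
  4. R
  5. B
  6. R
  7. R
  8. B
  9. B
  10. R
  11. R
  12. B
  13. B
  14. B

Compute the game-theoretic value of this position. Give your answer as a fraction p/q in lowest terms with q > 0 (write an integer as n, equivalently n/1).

-6961/4096

edge 1 of 14 (R): { none | 0 } gives -1
edge 2 of 14 (R): { none | -1 0 } gives -2
edge 3 of 14 (B): { -2 | -1 0 } gives -3/2
edge 4 of 14 (R): { -2 | -3/2 -1 0 } gives -7/4
edge 5 of 14 (B): { -2 -7/4 | -3/2 -1 0 } gives -13/8
edge 6 of 14 (R): { -2 -7/4 | -13/8 -3/2 -1 0 } gives -27/16
edge 7 of 14 (R): { -2 -7/4 | -27/16 -13/8 -3/2 -1 0 } gives -55/32
edge 8 of 14 (B): { -2 -7/4 -55/32 | -27/16 -13/8 -3/2 -1 0 } gives -109/64
edge 9 of 14 (B): { -2 -7/4 -55/32 -109/64 | -27/16 -13/8 -3/2 -1 0 } gives -217/128
edge 10 of 14 (R): { -2 -7/4 -55/32 -109/64 | -217/128 -27/16 -13/8 -3/2 -1 0 } gives -435/256
edge 11 of 14 (R): { -2 -7/4 -55/32 -109/64 | -435/256 -217/128 -27/16 -13/8 -3/2 -1 0 } gives -871/512
edge 12 of 14 (B): { -2 -7/4 -55/32 -109/64 -871/512 | -435/256 -217/128 -27/16 -13/8 -3/2 -1 0 } gives -1741/1024
edge 13 of 14 (B): { -2 -7/4 -55/32 -109/64 -871/512 -1741/1024 | -435/256 -217/128 -27/16 -13/8 -3/2 -1 0 } gives -3481/2048
edge 14 of 14 (B): { -2 -7/4 -55/32 -109/64 -871/512 -1741/1024 -3481/2048 | -435/256 -217/128 -27/16 -13/8 -3/2 -1 0 } gives -6961/4096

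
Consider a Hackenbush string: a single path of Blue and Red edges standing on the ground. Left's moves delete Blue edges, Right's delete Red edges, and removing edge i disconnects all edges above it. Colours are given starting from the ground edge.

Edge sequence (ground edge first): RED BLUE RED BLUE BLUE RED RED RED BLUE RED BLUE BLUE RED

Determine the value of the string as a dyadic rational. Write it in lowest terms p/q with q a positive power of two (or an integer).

-2515/4096

1 of 13 · R · max L −∞ · min R 0 — -1
2 of 13 · RB · max L -1 · min R 0 — -1/2
3 of 13 · RBR · max L -1 · min R -1/2 — -3/4
4 of 13 · RBRB · max L -3/4 · min R -1/2 — -5/8
5 of 13 · RBRBB · max L -5/8 · min R -1/2 — -9/16
6 of 13 · RBRBBR · max L -5/8 · min R -9/16 — -19/32
7 of 13 · RBRBBRR · max L -5/8 · min R -19/32 — -39/64
8 of 13 · RBRBBRRR · max L -5/8 · min R -39/64 — -79/128
9 of 13 · RBRBBRRRB · max L -79/128 · min R -39/64 — -157/256
10 of 13 · RBRBBRRRBR · max L -79/128 · min R -157/256 — -315/512
11 of 13 · RBRBBRRRBRB · max L -315/512 · min R -157/256 — -629/1024
12 of 13 · RBRBBRRRBRBB · max L -629/1024 · min R -157/256 — -1257/2048
13 of 13 · RBRBBRRRBRBBR · max L -629/1024 · min R -1257/2048 — -2515/4096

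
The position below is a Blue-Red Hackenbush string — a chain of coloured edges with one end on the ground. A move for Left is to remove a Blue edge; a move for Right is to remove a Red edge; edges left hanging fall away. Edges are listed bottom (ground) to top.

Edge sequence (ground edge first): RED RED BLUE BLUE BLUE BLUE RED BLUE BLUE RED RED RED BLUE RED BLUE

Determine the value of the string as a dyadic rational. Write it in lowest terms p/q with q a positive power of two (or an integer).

-8821/8192

Recurse on prefixes of the 15-edge string RED RED BLUE BLUE BLUE BLUE RED BLUE BLUE RED RED RED BLUE RED BLUE:
1 of 15 · R · max L −∞ · min R 0 = -1
2 of 15 · RR · max L −∞ · min R -1 = -2
3 of 15 · RRB · max L -2 · min R -1 = -3/2
4 of 15 · RRBB · max L -3/2 · min R -1 = -5/4
5 of 15 · RRBBB · max L -5/4 · min R -1 = -9/8
6 of 15 · RRBBBB · max L -9/8 · min R -1 = -17/16
7 of 15 · RRBBBBR · max L -9/8 · min R -17/16 = -35/32
8 of 15 · RRBBBBRB · max L -35/32 · min R -17/16 = -69/64
9 of 15 · RRBBBBRBB · max L -69/64 · min R -17/16 = -137/128
10 of 15 · RRBBBBRBBR · max L -69/64 · min R -137/128 = -275/256
11 of 15 · RRBBBBRBBRR · max L -69/64 · min R -275/256 = -551/512
12 of 15 · RRBBBBRBBRRR · max L -69/64 · min R -551/512 = -1103/1024
13 of 15 · RRBBBBRBBRRRB · max L -1103/1024 · min R -551/512 = -2205/2048
14 of 15 · RRBBBBRBBRRRBR · max L -1103/1024 · min R -2205/2048 = -4411/4096
15 of 15 · RRBBBBRBBRRRBRB · max L -4411/4096 · min R -2205/2048 = -8821/8192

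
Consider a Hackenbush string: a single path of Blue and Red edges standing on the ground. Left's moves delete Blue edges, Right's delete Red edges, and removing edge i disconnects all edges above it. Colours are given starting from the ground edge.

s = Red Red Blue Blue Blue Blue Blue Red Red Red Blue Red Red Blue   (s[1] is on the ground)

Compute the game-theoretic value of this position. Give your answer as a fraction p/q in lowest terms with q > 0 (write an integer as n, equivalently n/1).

-4333/4096

Build val(s[:k]) for k = 1..14, string s = Red Red Blue Blue Blue Blue Blue Red Red Red Blue Red Red Blue.
1 of 14 · R · max L −∞ · min R 0 ⇒ -1
2 of 14 · RR · max L −∞ · min R -1 ⇒ -2
3 of 14 · RRB · max L -2 · min R -1 ⇒ -3/2
4 of 14 · RRBB · max L -3/2 · min R -1 ⇒ -5/4
5 of 14 · RRBBB · max L -5/4 · min R -1 ⇒ -9/8
6 of 14 · RRBBBB · max L -9/8 · min R -1 ⇒ -17/16
7 of 14 · RRBBBBB · max L -17/16 · min R -1 ⇒ -33/32
8 of 14 · RRBBBBBR · max L -17/16 · min R -33/32 ⇒ -67/64
9 of 14 · RRBBBBBRR · max L -17/16 · min R -67/64 ⇒ -135/128
10 of 14 · RRBBBBBRRR · max L -17/16 · min R -135/128 ⇒ -271/256
11 of 14 · RRBBBBBRRRB · max L -271/256 · min R -135/128 ⇒ -541/512
12 of 14 · RRBBBBBRRRBR · max L -271/256 · min R -541/512 ⇒ -1083/1024
13 of 14 · RRBBBBBRRRBRR · max L -271/256 · min R -1083/1024 ⇒ -2167/2048
14 of 14 · RRBBBBBRRRBRRB · max L -2167/2048 · min R -1083/1024 ⇒ -4333/4096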